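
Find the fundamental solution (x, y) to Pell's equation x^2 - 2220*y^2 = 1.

(x, y) = (6581191, 139678)

First expand sqrt(2220) as a continued fraction. With x_i = (sqrt(2220) + m_i)/d_i and (m_0, d_0) = (0, 1): a_0 = floor(sqrt(2220)) = 47, since 47^2 = 2209 <= 2220 < 2304 = 48^2.
Iterate m_{i+1} = d_i*a_i - m_i, d_{i+1} = (2220 - m_{i+1}^2)/d_i, a_{i+1} = floor((a_0 + m_{i+1})/d_{i+1}):
  m_1 = 1*47 - 0 = 47, d_1 = (2220 - 47^2)/1 = 11/1 = 11, a_1 = floor((47 + 47)/11) = 8.
  m_2 = 11*8 - 47 = 41, d_2 = (2220 - 41^2)/11 = 539/11 = 49, a_2 = floor((47 + 41)/49) = 1.
  m_3 = 49*1 - 41 = 8, d_3 = (2220 - 8^2)/49 = 2156/49 = 44, a_3 = floor((47 + 8)/44) = 1.
  m_4 = 44*1 - 8 = 36, d_4 = (2220 - 36^2)/44 = 924/44 = 21, a_4 = floor((47 + 36)/21) = 3.
  m_5 = 21*3 - 36 = 27, d_5 = (2220 - 27^2)/21 = 1491/21 = 71, a_5 = floor((47 + 27)/71) = 1.
  m_6 = 71*1 - 27 = 44, d_6 = (2220 - 44^2)/71 = 284/71 = 4, a_6 = floor((47 + 44)/4) = 22.
  m_7 = 4*22 - 44 = 44, d_7 = (2220 - 44^2)/4 = 284/4 = 71, a_7 = floor((47 + 44)/71) = 1.
  m_8 = 71*1 - 44 = 27, d_8 = (2220 - 27^2)/71 = 1491/71 = 21, a_8 = floor((47 + 27)/21) = 3.
  m_9 = 21*3 - 27 = 36, d_9 = (2220 - 36^2)/21 = 924/21 = 44, a_9 = floor((47 + 36)/44) = 1.
  m_10 = 44*1 - 36 = 8, d_10 = (2220 - 8^2)/44 = 2156/44 = 49, a_10 = floor((47 + 8)/49) = 1.
  m_11 = 49*1 - 8 = 41, d_11 = (2220 - 41^2)/49 = 539/49 = 11, a_11 = floor((47 + 41)/11) = 8.
  m_12 = 11*8 - 41 = 47, d_12 = (2220 - 47^2)/11 = 11/11 = 1, a_12 = floor((47 + 47)/1) = 94.
  m_13 = 1*94 - 47 = 47, d_13 = (2220 - 47^2)/1 = 11/1 = 11: (m_13, d_13) = (m_1, d_1) = (47, 11), so from here the quotients repeat a_1, ..., a_12; the period length is 12.
So sqrt(2220) = [47; (8, 1, 1, 3, 1, 22, 1, 3, 1, 1, 8, 94)] with period length k = 12.
k is even, so the fundamental solution of x^2 - 2220y^2 = 1 is (p_{k-1}, q_{k-1}) = (p_11, q_11); compute convergents through index 11.
Convergents (p_i = a_i*p_{i-1} + p_{i-2}, q_i = a_i*q_{i-1} + q_{i-2} with p_{-2}=0, p_{-1}=1, q_{-2}=1, q_{-1}=0):
  i=0: a_0=47, p_0 = 47*1 + 0 = 47, q_0 = 47*0 + 1 = 1.
  i=1: a_1=8, p_1 = 8*47 + 1 = 377, q_1 = 8*1 + 0 = 8.
  i=2: a_2=1, p_2 = 1*377 + 47 = 424, q_2 = 1*8 + 1 = 9.
  i=3: a_3=1, p_3 = 1*424 + 377 = 801, q_3 = 1*9 + 8 = 17.
  i=4: a_4=3, p_4 = 3*801 + 424 = 2827, q_4 = 3*17 + 9 = 60.
  i=5: a_5=1, p_5 = 1*2827 + 801 = 3628, q_5 = 1*60 + 17 = 77.
  i=6: a_6=22, p_6 = 22*3628 + 2827 = 82643, q_6 = 22*77 + 60 = 1754.
  i=7: a_7=1, p_7 = 1*82643 + 3628 = 86271, q_7 = 1*1754 + 77 = 1831.
  i=8: a_8=3, p_8 = 3*86271 + 82643 = 341456, q_8 = 3*1831 + 1754 = 7247.
  i=9: a_9=1, p_9 = 1*341456 + 86271 = 427727, q_9 = 1*7247 + 1831 = 9078.
  i=10: a_10=1, p_10 = 1*427727 + 341456 = 769183, q_10 = 1*9078 + 7247 = 16325.
  i=11: a_11=8, p_11 = 8*769183 + 427727 = 6581191, q_11 = 8*16325 + 9078 = 139678.
Check: 6581191^2 - 2220*139678^2 = 43312074978481 - 43312074978480 = 1, so (x, y) = (6581191, 139678) solves the equation, and by the theorem it is the least positive solution.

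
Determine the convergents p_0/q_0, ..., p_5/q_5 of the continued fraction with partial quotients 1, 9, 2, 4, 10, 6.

Using the convergent recurrence p_i = a_i*p_{i-1} + p_{i-2}, q_i = a_i*q_{i-1} + q_{i-2} with p_{-2}=0, p_{-1}=1, q_{-2}=1, q_{-1}=0:
  i=0: a_0=1, p_0 = 1*1 + 0 = 1, q_0 = 1*0 + 1 = 1.
  i=1: a_1=9, p_1 = 9*1 + 1 = 10, q_1 = 9*1 + 0 = 9.
  i=2: a_2=2, p_2 = 2*10 + 1 = 21, q_2 = 2*9 + 1 = 19.
  i=3: a_3=4, p_3 = 4*21 + 10 = 94, q_3 = 4*19 + 9 = 85.
  i=4: a_4=10, p_4 = 10*94 + 21 = 961, q_4 = 10*85 + 19 = 869.
  i=5: a_5=6, p_5 = 6*961 + 94 = 5860, q_5 = 6*869 + 85 = 5299.

1/1, 10/9, 21/19, 94/85, 961/869, 5860/5299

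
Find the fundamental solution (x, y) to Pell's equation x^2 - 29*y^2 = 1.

First expand sqrt(29) as a continued fraction. With x_i = (sqrt(29) + m_i)/d_i and (m_0, d_0) = (0, 1): a_0 = floor(sqrt(29)) = 5, since 5^2 = 25 <= 29 < 36 = 6^2.
Iterate m_{i+1} = d_i*a_i - m_i, d_{i+1} = (29 - m_{i+1}^2)/d_i, a_{i+1} = floor((a_0 + m_{i+1})/d_{i+1}):
  m_1 = 1*5 - 0 = 5, d_1 = (29 - 5^2)/1 = 4/1 = 4, a_1 = floor((5 + 5)/4) = 2.
  m_2 = 4*2 - 5 = 3, d_2 = (29 - 3^2)/4 = 20/4 = 5, a_2 = floor((5 + 3)/5) = 1.
  m_3 = 5*1 - 3 = 2, d_3 = (29 - 2^2)/5 = 25/5 = 5, a_3 = floor((5 + 2)/5) = 1.
  m_4 = 5*1 - 2 = 3, d_4 = (29 - 3^2)/5 = 20/5 = 4, a_4 = floor((5 + 3)/4) = 2.
  m_5 = 4*2 - 3 = 5, d_5 = (29 - 5^2)/4 = 4/4 = 1, a_5 = floor((5 + 5)/1) = 10.
  m_6 = 1*10 - 5 = 5, d_6 = (29 - 5^2)/1 = 4/1 = 4: (m_6, d_6) = (m_1, d_1) = (5, 4), so from here the quotients repeat a_1, ..., a_5; the period length is 5.
So sqrt(29) = [5; (2, 1, 1, 2, 10)] with period length k = 5.
k is odd, so (p_{k-1}, q_{k-1}) only solves x^2 - 29y^2 = -1 and the fundamental solution of x^2 - 29y^2 = 1 is (p_{2k-1}, q_{2k-1}) = (p_9, q_9); compute convergents through index 9, running through the period twice.
Convergents (p_i = a_i*p_{i-1} + p_{i-2}, q_i = a_i*q_{i-1} + q_{i-2} with p_{-2}=0, p_{-1}=1, q_{-2}=1, q_{-1}=0):
  i=0: a_0=5, p_0 = 5*1 + 0 = 5, q_0 = 5*0 + 1 = 1.
  i=1: a_1=2, p_1 = 2*5 + 1 = 11, q_1 = 2*1 + 0 = 2.
  i=2: a_2=1, p_2 = 1*11 + 5 = 16, q_2 = 1*2 + 1 = 3.
  i=3: a_3=1, p_3 = 1*16 + 11 = 27, q_3 = 1*3 + 2 = 5.
  i=4: a_4=2, p_4 = 2*27 + 16 = 70, q_4 = 2*5 + 3 = 13.
  i=5: a_5=10, p_5 = 10*70 + 27 = 727, q_5 = 10*13 + 5 = 135.
  i=6: a_6=2, p_6 = 2*727 + 70 = 1524, q_6 = 2*135 + 13 = 283.
  i=7: a_7=1, p_7 = 1*1524 + 727 = 2251, q_7 = 1*283 + 135 = 418.
  i=8: a_8=1, p_8 = 1*2251 + 1524 = 3775, q_8 = 1*418 + 283 = 701.
  i=9: a_9=2, p_9 = 2*3775 + 2251 = 9801, q_9 = 2*701 + 418 = 1820.
Indeed p_4^2 - 29*q_4^2 = 4900 - 4901 = -1, not +1.
Check: 9801^2 - 29*1820^2 = 96059601 - 96059600 = 1, so (x, y) = (9801, 1820) solves the equation, and by the theorem it is the least positive solution.

(x, y) = (9801, 1820)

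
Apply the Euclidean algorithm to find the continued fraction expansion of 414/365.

Run the Euclidean algorithm on 414 and 365; the successive quotients are the partial quotients a_0, a_1, ... (each step inverts the fractional part left over by the previous one):
  414 = 1*365 + 49, so a_0 = 1.
  365 = 7*49 + 22, so a_1 = 7.
  49 = 2*22 + 5, so a_2 = 2.
  22 = 4*5 + 2, so a_3 = 4.
  5 = 2*2 + 1, so a_4 = 2.
  2 = 2*1 + 0, so a_5 = 2.
The remainder reaches 0 after 6 divisions, so the expansion has 6 partial quotients, read off in order.

[1; 7, 2, 4, 2, 2]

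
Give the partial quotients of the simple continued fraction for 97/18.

[5; 2, 1, 1, 3]

Run the Euclidean algorithm on 97 and 18; the successive quotients are the partial quotients a_0, a_1, ... (each step inverts the fractional part left over by the previous one):
  97 = 5*18 + 7, so a_0 = 5.
  18 = 2*7 + 4, so a_1 = 2.
  7 = 1*4 + 3, so a_2 = 1.
  4 = 1*3 + 1, so a_3 = 1.
  3 = 3*1 + 0, so a_4 = 3.
The remainder reaches 0 after 5 divisions, so the expansion has 5 partial quotients, read off in order.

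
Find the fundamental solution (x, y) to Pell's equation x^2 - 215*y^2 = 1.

(x, y) = (44, 3)

First expand sqrt(215) as a continued fraction. With x_i = (sqrt(215) + m_i)/d_i and (m_0, d_0) = (0, 1): a_0 = floor(sqrt(215)) = 14, since 14^2 = 196 <= 215 < 225 = 15^2.
Iterate m_{i+1} = d_i*a_i - m_i, d_{i+1} = (215 - m_{i+1}^2)/d_i, a_{i+1} = floor((a_0 + m_{i+1})/d_{i+1}):
  m_1 = 1*14 - 0 = 14, d_1 = (215 - 14^2)/1 = 19/1 = 19, a_1 = floor((14 + 14)/19) = 1.
  m_2 = 19*1 - 14 = 5, d_2 = (215 - 5^2)/19 = 190/19 = 10, a_2 = floor((14 + 5)/10) = 1.
  m_3 = 10*1 - 5 = 5, d_3 = (215 - 5^2)/10 = 190/10 = 19, a_3 = floor((14 + 5)/19) = 1.
  m_4 = 19*1 - 5 = 14, d_4 = (215 - 14^2)/19 = 19/19 = 1, a_4 = floor((14 + 14)/1) = 28.
  m_5 = 1*28 - 14 = 14, d_5 = (215 - 14^2)/1 = 19/1 = 19: (m_5, d_5) = (m_1, d_1) = (14, 19), so from here the quotients repeat a_1, ..., a_4; the period length is 4.
So sqrt(215) = [14; (1, 1, 1, 28)] with period length k = 4.
k is even, so the fundamental solution of x^2 - 215y^2 = 1 is (p_{k-1}, q_{k-1}) = (p_3, q_3); compute convergents through index 3.
Convergents (p_i = a_i*p_{i-1} + p_{i-2}, q_i = a_i*q_{i-1} + q_{i-2} with p_{-2}=0, p_{-1}=1, q_{-2}=1, q_{-1}=0):
  i=0: a_0=14, p_0 = 14*1 + 0 = 14, q_0 = 14*0 + 1 = 1.
  i=1: a_1=1, p_1 = 1*14 + 1 = 15, q_1 = 1*1 + 0 = 1.
  i=2: a_2=1, p_2 = 1*15 + 14 = 29, q_2 = 1*1 + 1 = 2.
  i=3: a_3=1, p_3 = 1*29 + 15 = 44, q_3 = 1*2 + 1 = 3.
Check: 44^2 - 215*3^2 = 1936 - 1935 = 1, so (x, y) = (44, 3) solves the equation, and by the theorem it is the least positive solution.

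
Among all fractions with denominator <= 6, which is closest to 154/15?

41/4

Expand x = 154/15 as a continued fraction with the Euclidean algorithm:
  154 = 10*15 + 4, so a_0 = 10.
  15 = 3*4 + 3, so a_1 = 3.
  4 = 1*3 + 1, so a_2 = 1.
  3 = 3*1 + 0, so a_3 = 3.
so x = [10; 3, 1, 3].
Convergents (p_i = a_i*p_{i-1} + p_{i-2}, q_i = a_i*q_{i-1} + q_{i-2} with p_{-2}=0, p_{-1}=1, q_{-2}=1, q_{-1}=0), until the denominator exceeds 6:
  i=0: a_0=10, p_0 = 10*1 + 0 = 10, q_0 = 10*0 + 1 = 1.
  i=1: a_1=3, p_1 = 3*10 + 1 = 31, q_1 = 3*1 + 0 = 3.
  i=2: a_2=1, p_2 = 1*31 + 10 = 41, q_2 = 1*3 + 1 = 4.
  i=3: a_3=3, p_3 = 3*41 + 31 = 154, q_3 = 3*4 + 3 = 15.
q_3 = 15 > 6, so the last convergent with denominator <= 6 is p_2/q_2 = 41/4.
The closest fraction with denominator <= 6 is either p_2/q_2 or the intermediate fraction (k*p_2 + p_1)/(k*q_2 + q_1) with the largest k >= 1 whose denominator stays <= 6; these approach x as k grows, and every other convergent or intermediate fraction in range is farther away.
Largest k: floor((6 - q_1)/q_2) = floor((6 - 3)/4) = 0.
Since k = 0, no intermediate fraction beyond p_2/q_2 has denominator <= 6, so the convergent 41/4 is the closest (its error is |154*4 - 41*15|/(15*4) = 1/60).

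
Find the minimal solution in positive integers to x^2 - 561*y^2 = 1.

(x, y) = (522785, 22072)

First expand sqrt(561) as a continued fraction. With x_i = (sqrt(561) + m_i)/d_i and (m_0, d_0) = (0, 1): a_0 = floor(sqrt(561)) = 23, since 23^2 = 529 <= 561 < 576 = 24^2.
Iterate m_{i+1} = d_i*a_i - m_i, d_{i+1} = (561 - m_{i+1}^2)/d_i, a_{i+1} = floor((a_0 + m_{i+1})/d_{i+1}):
  m_1 = 1*23 - 0 = 23, d_1 = (561 - 23^2)/1 = 32/1 = 32, a_1 = floor((23 + 23)/32) = 1.
  m_2 = 32*1 - 23 = 9, d_2 = (561 - 9^2)/32 = 480/32 = 15, a_2 = floor((23 + 9)/15) = 2.
  m_3 = 15*2 - 9 = 21, d_3 = (561 - 21^2)/15 = 120/15 = 8, a_3 = floor((23 + 21)/8) = 5.
  m_4 = 8*5 - 21 = 19, d_4 = (561 - 19^2)/8 = 200/8 = 25, a_4 = floor((23 + 19)/25) = 1.
  m_5 = 25*1 - 19 = 6, d_5 = (561 - 6^2)/25 = 525/25 = 21, a_5 = floor((23 + 6)/21) = 1.
  m_6 = 21*1 - 6 = 15, d_6 = (561 - 15^2)/21 = 336/21 = 16, a_6 = floor((23 + 15)/16) = 2.
  m_7 = 16*2 - 15 = 17, d_7 = (561 - 17^2)/16 = 272/16 = 17, a_7 = floor((23 + 17)/17) = 2.
  m_8 = 17*2 - 17 = 17, d_8 = (561 - 17^2)/17 = 272/17 = 16, a_8 = floor((23 + 17)/16) = 2.
  m_9 = 16*2 - 17 = 15, d_9 = (561 - 15^2)/16 = 336/16 = 21, a_9 = floor((23 + 15)/21) = 1.
  m_10 = 21*1 - 15 = 6, d_10 = (561 - 6^2)/21 = 525/21 = 25, a_10 = floor((23 + 6)/25) = 1.
  m_11 = 25*1 - 6 = 19, d_11 = (561 - 19^2)/25 = 200/25 = 8, a_11 = floor((23 + 19)/8) = 5.
  m_12 = 8*5 - 19 = 21, d_12 = (561 - 21^2)/8 = 120/8 = 15, a_12 = floor((23 + 21)/15) = 2.
  m_13 = 15*2 - 21 = 9, d_13 = (561 - 9^2)/15 = 480/15 = 32, a_13 = floor((23 + 9)/32) = 1.
  m_14 = 32*1 - 9 = 23, d_14 = (561 - 23^2)/32 = 32/32 = 1, a_14 = floor((23 + 23)/1) = 46.
  m_15 = 1*46 - 23 = 23, d_15 = (561 - 23^2)/1 = 32/1 = 32: (m_15, d_15) = (m_1, d_1) = (23, 32), so from here the quotients repeat a_1, ..., a_14; the period length is 14.
So sqrt(561) = [23; (1, 2, 5, 1, 1, 2, 2, 2, 1, 1, 5, 2, 1, 46)] with period length k = 14.
k is even, so the fundamental solution of x^2 - 561y^2 = 1 is (p_{k-1}, q_{k-1}) = (p_13, q_13); compute convergents through index 13.
Convergents (p_i = a_i*p_{i-1} + p_{i-2}, q_i = a_i*q_{i-1} + q_{i-2} with p_{-2}=0, p_{-1}=1, q_{-2}=1, q_{-1}=0):
  i=0: a_0=23, p_0 = 23*1 + 0 = 23, q_0 = 23*0 + 1 = 1.
  i=1: a_1=1, p_1 = 1*23 + 1 = 24, q_1 = 1*1 + 0 = 1.
  i=2: a_2=2, p_2 = 2*24 + 23 = 71, q_2 = 2*1 + 1 = 3.
  i=3: a_3=5, p_3 = 5*71 + 24 = 379, q_3 = 5*3 + 1 = 16.
  i=4: a_4=1, p_4 = 1*379 + 71 = 450, q_4 = 1*16 + 3 = 19.
  i=5: a_5=1, p_5 = 1*450 + 379 = 829, q_5 = 1*19 + 16 = 35.
  i=6: a_6=2, p_6 = 2*829 + 450 = 2108, q_6 = 2*35 + 19 = 89.
  i=7: a_7=2, p_7 = 2*2108 + 829 = 5045, q_7 = 2*89 + 35 = 213.
  i=8: a_8=2, p_8 = 2*5045 + 2108 = 12198, q_8 = 2*213 + 89 = 515.
  i=9: a_9=1, p_9 = 1*12198 + 5045 = 17243, q_9 = 1*515 + 213 = 728.
  i=10: a_10=1, p_10 = 1*17243 + 12198 = 29441, q_10 = 1*728 + 515 = 1243.
  i=11: a_11=5, p_11 = 5*29441 + 17243 = 164448, q_11 = 5*1243 + 728 = 6943.
  i=12: a_12=2, p_12 = 2*164448 + 29441 = 358337, q_12 = 2*6943 + 1243 = 15129.
  i=13: a_13=1, p_13 = 1*358337 + 164448 = 522785, q_13 = 1*15129 + 6943 = 22072.
Check: 522785^2 - 561*22072^2 = 273304156225 - 273304156224 = 1, so (x, y) = (522785, 22072) solves the equation, and by the theorem it is the least positive solution.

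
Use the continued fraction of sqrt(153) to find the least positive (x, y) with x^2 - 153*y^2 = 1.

(x, y) = (2177, 176)

First expand sqrt(153) as a continued fraction. With x_i = (sqrt(153) + m_i)/d_i and (m_0, d_0) = (0, 1): a_0 = floor(sqrt(153)) = 12, since 12^2 = 144 <= 153 < 169 = 13^2.
Iterate m_{i+1} = d_i*a_i - m_i, d_{i+1} = (153 - m_{i+1}^2)/d_i, a_{i+1} = floor((a_0 + m_{i+1})/d_{i+1}):
  m_1 = 1*12 - 0 = 12, d_1 = (153 - 12^2)/1 = 9/1 = 9, a_1 = floor((12 + 12)/9) = 2.
  m_2 = 9*2 - 12 = 6, d_2 = (153 - 6^2)/9 = 117/9 = 13, a_2 = floor((12 + 6)/13) = 1.
  m_3 = 13*1 - 6 = 7, d_3 = (153 - 7^2)/13 = 104/13 = 8, a_3 = floor((12 + 7)/8) = 2.
  m_4 = 8*2 - 7 = 9, d_4 = (153 - 9^2)/8 = 72/8 = 9, a_4 = floor((12 + 9)/9) = 2.
  m_5 = 9*2 - 9 = 9, d_5 = (153 - 9^2)/9 = 72/9 = 8, a_5 = floor((12 + 9)/8) = 2.
  m_6 = 8*2 - 9 = 7, d_6 = (153 - 7^2)/8 = 104/8 = 13, a_6 = floor((12 + 7)/13) = 1.
  m_7 = 13*1 - 7 = 6, d_7 = (153 - 6^2)/13 = 117/13 = 9, a_7 = floor((12 + 6)/9) = 2.
  m_8 = 9*2 - 6 = 12, d_8 = (153 - 12^2)/9 = 9/9 = 1, a_8 = floor((12 + 12)/1) = 24.
  m_9 = 1*24 - 12 = 12, d_9 = (153 - 12^2)/1 = 9/1 = 9: (m_9, d_9) = (m_1, d_1) = (12, 9), so from here the quotients repeat a_1, ..., a_8; the period length is 8.
So sqrt(153) = [12; (2, 1, 2, 2, 2, 1, 2, 24)] with period length k = 8.
k is even, so the fundamental solution of x^2 - 153y^2 = 1 is (p_{k-1}, q_{k-1}) = (p_7, q_7); compute convergents through index 7.
Convergents (p_i = a_i*p_{i-1} + p_{i-2}, q_i = a_i*q_{i-1} + q_{i-2} with p_{-2}=0, p_{-1}=1, q_{-2}=1, q_{-1}=0):
  i=0: a_0=12, p_0 = 12*1 + 0 = 12, q_0 = 12*0 + 1 = 1.
  i=1: a_1=2, p_1 = 2*12 + 1 = 25, q_1 = 2*1 + 0 = 2.
  i=2: a_2=1, p_2 = 1*25 + 12 = 37, q_2 = 1*2 + 1 = 3.
  i=3: a_3=2, p_3 = 2*37 + 25 = 99, q_3 = 2*3 + 2 = 8.
  i=4: a_4=2, p_4 = 2*99 + 37 = 235, q_4 = 2*8 + 3 = 19.
  i=5: a_5=2, p_5 = 2*235 + 99 = 569, q_5 = 2*19 + 8 = 46.
  i=6: a_6=1, p_6 = 1*569 + 235 = 804, q_6 = 1*46 + 19 = 65.
  i=7: a_7=2, p_7 = 2*804 + 569 = 2177, q_7 = 2*65 + 46 = 176.
Check: 2177^2 - 153*176^2 = 4739329 - 4739328 = 1, so (x, y) = (2177, 176) solves the equation, and by the theorem it is the least positive solution.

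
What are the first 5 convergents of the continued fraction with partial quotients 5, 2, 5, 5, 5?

5/1, 11/2, 60/11, 311/57, 1615/296

Using the convergent recurrence p_i = a_i*p_{i-1} + p_{i-2}, q_i = a_i*q_{i-1} + q_{i-2} with p_{-2}=0, p_{-1}=1, q_{-2}=1, q_{-1}=0:
  i=0: a_0=5, p_0 = 5*1 + 0 = 5, q_0 = 5*0 + 1 = 1.
  i=1: a_1=2, p_1 = 2*5 + 1 = 11, q_1 = 2*1 + 0 = 2.
  i=2: a_2=5, p_2 = 5*11 + 5 = 60, q_2 = 5*2 + 1 = 11.
  i=3: a_3=5, p_3 = 5*60 + 11 = 311, q_3 = 5*11 + 2 = 57.
  i=4: a_4=5, p_4 = 5*311 + 60 = 1615, q_4 = 5*57 + 11 = 296.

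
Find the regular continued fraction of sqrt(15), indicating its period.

[3; (1, 6)]

Write x_i = (sqrt(15) + m_i)/d_i with (m_0, d_0) = (0, 1). a_0 = floor(sqrt(15)) = 3, since 3^2 = 9 <= 15 < 16 = 4^2.
Iterate m_{i+1} = d_i*a_i - m_i, d_{i+1} = (15 - m_{i+1}^2)/d_i, a_{i+1} = floor((a_0 + m_{i+1})/d_{i+1}):
  m_1 = 1*3 - 0 = 3, d_1 = (15 - 3^2)/1 = 6/1 = 6, a_1 = floor((3 + 3)/6) = 1.
  m_2 = 6*1 - 3 = 3, d_2 = (15 - 3^2)/6 = 6/6 = 1, a_2 = floor((3 + 3)/1) = 6.
  m_3 = 1*6 - 3 = 3, d_3 = (15 - 3^2)/1 = 6/1 = 6: (m_3, d_3) = (m_1, d_1) = (3, 6), so from here the quotients repeat a_1, a_2; the period length is 2.
Hence the expansion of sqrt(15) is a_0 = 3 followed by the repeating block 1, 6 (period 2).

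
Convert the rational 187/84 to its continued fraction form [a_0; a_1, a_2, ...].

[2; 4, 2, 2, 1, 2]

Run the Euclidean algorithm on 187 and 84; the successive quotients are the partial quotients a_0, a_1, ... (each step inverts the fractional part left over by the previous one):
  187 = 2*84 + 19, so a_0 = 2.
  84 = 4*19 + 8, so a_1 = 4.
  19 = 2*8 + 3, so a_2 = 2.
  8 = 2*3 + 2, so a_3 = 2.
  3 = 1*2 + 1, so a_4 = 1.
  2 = 2*1 + 0, so a_5 = 2.
The remainder reaches 0 after 6 divisions, so the expansion has 6 partial quotients, read off in order.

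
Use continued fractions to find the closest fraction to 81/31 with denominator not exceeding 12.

21/8

Expand x = 81/31 as a continued fraction with the Euclidean algorithm:
  81 = 2*31 + 19, so a_0 = 2.
  31 = 1*19 + 12, so a_1 = 1.
  19 = 1*12 + 7, so a_2 = 1.
  12 = 1*7 + 5, so a_3 = 1.
  7 = 1*5 + 2, so a_4 = 1.
  5 = 2*2 + 1, so a_5 = 2.
  2 = 2*1 + 0, so a_6 = 2.
so x = [2; 1, 1, 1, 1, 2, 2].
Convergents (p_i = a_i*p_{i-1} + p_{i-2}, q_i = a_i*q_{i-1} + q_{i-2} with p_{-2}=0, p_{-1}=1, q_{-2}=1, q_{-1}=0), until the denominator exceeds 12:
  i=0: a_0=2, p_0 = 2*1 + 0 = 2, q_0 = 2*0 + 1 = 1.
  i=1: a_1=1, p_1 = 1*2 + 1 = 3, q_1 = 1*1 + 0 = 1.
  i=2: a_2=1, p_2 = 1*3 + 2 = 5, q_2 = 1*1 + 1 = 2.
  i=3: a_3=1, p_3 = 1*5 + 3 = 8, q_3 = 1*2 + 1 = 3.
  i=4: a_4=1, p_4 = 1*8 + 5 = 13, q_4 = 1*3 + 2 = 5.
  i=5: a_5=2, p_5 = 2*13 + 8 = 34, q_5 = 2*5 + 3 = 13.
q_5 = 13 > 12, so the last convergent with denominator <= 12 is p_4/q_4 = 13/5.
The closest fraction with denominator <= 12 is either p_4/q_4 or the intermediate fraction (k*p_4 + p_3)/(k*q_4 + q_3) with the largest k >= 1 whose denominator stays <= 12; these approach x as k grows, and every other convergent or intermediate fraction in range is farther away.
Largest k: floor((12 - q_3)/q_4) = floor((12 - 3)/5) = 1.
That gives (1*13 + 8)/(1*5 + 3) = 21/8.
Compare the errors: |x - 13/5| = |81*5 - 13*31|/(31*5) = 2/155, and |x - 21/8| = |81*8 - 21*31|/(31*8) = 3/248.
Cross-multiplying, 3*155 = 465 < 496 = 2*248, so 3/248 is smaller: the intermediate fraction 21/8 is closer to x than 13/5.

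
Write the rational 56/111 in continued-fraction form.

[0; 1, 1, 55]

Run the Euclidean algorithm on 56 and 111; the successive quotients are the partial quotients a_0, a_1, ... (each step inverts the fractional part left over by the previous one):
  56 = 0*111 + 56, so a_0 = 0.
  111 = 1*56 + 55, so a_1 = 1.
  56 = 1*55 + 1, so a_2 = 1.
  55 = 55*1 + 0, so a_3 = 55.
The remainder reaches 0 after 4 divisions, so the expansion has 4 partial quotients, read off in order.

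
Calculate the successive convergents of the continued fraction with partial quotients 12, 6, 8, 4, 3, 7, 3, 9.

12/1, 73/6, 596/49, 2457/202, 7967/655, 58226/4787, 182645/15016, 1702031/139931

Using the convergent recurrence p_i = a_i*p_{i-1} + p_{i-2}, q_i = a_i*q_{i-1} + q_{i-2} with p_{-2}=0, p_{-1}=1, q_{-2}=1, q_{-1}=0:
  i=0: a_0=12, p_0 = 12*1 + 0 = 12, q_0 = 12*0 + 1 = 1.
  i=1: a_1=6, p_1 = 6*12 + 1 = 73, q_1 = 6*1 + 0 = 6.
  i=2: a_2=8, p_2 = 8*73 + 12 = 596, q_2 = 8*6 + 1 = 49.
  i=3: a_3=4, p_3 = 4*596 + 73 = 2457, q_3 = 4*49 + 6 = 202.
  i=4: a_4=3, p_4 = 3*2457 + 596 = 7967, q_4 = 3*202 + 49 = 655.
  i=5: a_5=7, p_5 = 7*7967 + 2457 = 58226, q_5 = 7*655 + 202 = 4787.
  i=6: a_6=3, p_6 = 3*58226 + 7967 = 182645, q_6 = 3*4787 + 655 = 15016.
  i=7: a_7=9, p_7 = 9*182645 + 58226 = 1702031, q_7 = 9*15016 + 4787 = 139931.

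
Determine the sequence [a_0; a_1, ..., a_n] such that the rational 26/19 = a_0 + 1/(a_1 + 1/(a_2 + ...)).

[1; 2, 1, 2, 2]

Run the Euclidean algorithm on 26 and 19; the successive quotients are the partial quotients a_0, a_1, ... (each step inverts the fractional part left over by the previous one):
  26 = 1*19 + 7, so a_0 = 1.
  19 = 2*7 + 5, so a_1 = 2.
  7 = 1*5 + 2, so a_2 = 1.
  5 = 2*2 + 1, so a_3 = 2.
  2 = 2*1 + 0, so a_4 = 2.
The remainder reaches 0 after 5 divisions, so the expansion has 5 partial quotients, read off in order.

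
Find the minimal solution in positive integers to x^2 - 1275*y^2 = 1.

(x, y) = (4999, 140)

First expand sqrt(1275) as a continued fraction. With x_i = (sqrt(1275) + m_i)/d_i and (m_0, d_0) = (0, 1): a_0 = floor(sqrt(1275)) = 35, since 35^2 = 1225 <= 1275 < 1296 = 36^2.
Iterate m_{i+1} = d_i*a_i - m_i, d_{i+1} = (1275 - m_{i+1}^2)/d_i, a_{i+1} = floor((a_0 + m_{i+1})/d_{i+1}):
  m_1 = 1*35 - 0 = 35, d_1 = (1275 - 35^2)/1 = 50/1 = 50, a_1 = floor((35 + 35)/50) = 1.
  m_2 = 50*1 - 35 = 15, d_2 = (1275 - 15^2)/50 = 1050/50 = 21, a_2 = floor((35 + 15)/21) = 2.
  m_3 = 21*2 - 15 = 27, d_3 = (1275 - 27^2)/21 = 546/21 = 26, a_3 = floor((35 + 27)/26) = 2.
  m_4 = 26*2 - 27 = 25, d_4 = (1275 - 25^2)/26 = 650/26 = 25, a_4 = floor((35 + 25)/25) = 2.
  m_5 = 25*2 - 25 = 25, d_5 = (1275 - 25^2)/25 = 650/25 = 26, a_5 = floor((35 + 25)/26) = 2.
  m_6 = 26*2 - 25 = 27, d_6 = (1275 - 27^2)/26 = 546/26 = 21, a_6 = floor((35 + 27)/21) = 2.
  m_7 = 21*2 - 27 = 15, d_7 = (1275 - 15^2)/21 = 1050/21 = 50, a_7 = floor((35 + 15)/50) = 1.
  m_8 = 50*1 - 15 = 35, d_8 = (1275 - 35^2)/50 = 50/50 = 1, a_8 = floor((35 + 35)/1) = 70.
  m_9 = 1*70 - 35 = 35, d_9 = (1275 - 35^2)/1 = 50/1 = 50: (m_9, d_9) = (m_1, d_1) = (35, 50), so from here the quotients repeat a_1, ..., a_8; the period length is 8.
So sqrt(1275) = [35; (1, 2, 2, 2, 2, 2, 1, 70)] with period length k = 8.
k is even, so the fundamental solution of x^2 - 1275y^2 = 1 is (p_{k-1}, q_{k-1}) = (p_7, q_7); compute convergents through index 7.
Convergents (p_i = a_i*p_{i-1} + p_{i-2}, q_i = a_i*q_{i-1} + q_{i-2} with p_{-2}=0, p_{-1}=1, q_{-2}=1, q_{-1}=0):
  i=0: a_0=35, p_0 = 35*1 + 0 = 35, q_0 = 35*0 + 1 = 1.
  i=1: a_1=1, p_1 = 1*35 + 1 = 36, q_1 = 1*1 + 0 = 1.
  i=2: a_2=2, p_2 = 2*36 + 35 = 107, q_2 = 2*1 + 1 = 3.
  i=3: a_3=2, p_3 = 2*107 + 36 = 250, q_3 = 2*3 + 1 = 7.
  i=4: a_4=2, p_4 = 2*250 + 107 = 607, q_4 = 2*7 + 3 = 17.
  i=5: a_5=2, p_5 = 2*607 + 250 = 1464, q_5 = 2*17 + 7 = 41.
  i=6: a_6=2, p_6 = 2*1464 + 607 = 3535, q_6 = 2*41 + 17 = 99.
  i=7: a_7=1, p_7 = 1*3535 + 1464 = 4999, q_7 = 1*99 + 41 = 140.
Check: 4999^2 - 1275*140^2 = 24990001 - 24990000 = 1, so (x, y) = (4999, 140) solves the equation, and by the theorem it is the least positive solution.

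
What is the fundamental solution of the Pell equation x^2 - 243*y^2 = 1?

First expand sqrt(243) as a continued fraction. With x_i = (sqrt(243) + m_i)/d_i and (m_0, d_0) = (0, 1): a_0 = floor(sqrt(243)) = 15, since 15^2 = 225 <= 243 < 256 = 16^2.
Iterate m_{i+1} = d_i*a_i - m_i, d_{i+1} = (243 - m_{i+1}^2)/d_i, a_{i+1} = floor((a_0 + m_{i+1})/d_{i+1}):
  m_1 = 1*15 - 0 = 15, d_1 = (243 - 15^2)/1 = 18/1 = 18, a_1 = floor((15 + 15)/18) = 1.
  m_2 = 18*1 - 15 = 3, d_2 = (243 - 3^2)/18 = 234/18 = 13, a_2 = floor((15 + 3)/13) = 1.
  m_3 = 13*1 - 3 = 10, d_3 = (243 - 10^2)/13 = 143/13 = 11, a_3 = floor((15 + 10)/11) = 2.
  m_4 = 11*2 - 10 = 12, d_4 = (243 - 12^2)/11 = 99/11 = 9, a_4 = floor((15 + 12)/9) = 3.
  m_5 = 9*3 - 12 = 15, d_5 = (243 - 15^2)/9 = 18/9 = 2, a_5 = floor((15 + 15)/2) = 15.
  m_6 = 2*15 - 15 = 15, d_6 = (243 - 15^2)/2 = 18/2 = 9, a_6 = floor((15 + 15)/9) = 3.
  m_7 = 9*3 - 15 = 12, d_7 = (243 - 12^2)/9 = 99/9 = 11, a_7 = floor((15 + 12)/11) = 2.
  m_8 = 11*2 - 12 = 10, d_8 = (243 - 10^2)/11 = 143/11 = 13, a_8 = floor((15 + 10)/13) = 1.
  m_9 = 13*1 - 10 = 3, d_9 = (243 - 3^2)/13 = 234/13 = 18, a_9 = floor((15 + 3)/18) = 1.
  m_10 = 18*1 - 3 = 15, d_10 = (243 - 15^2)/18 = 18/18 = 1, a_10 = floor((15 + 15)/1) = 30.
  m_11 = 1*30 - 15 = 15, d_11 = (243 - 15^2)/1 = 18/1 = 18: (m_11, d_11) = (m_1, d_1) = (15, 18), so from here the quotients repeat a_1, ..., a_10; the period length is 10.
So sqrt(243) = [15; (1, 1, 2, 3, 15, 3, 2, 1, 1, 30)] with period length k = 10.
k is even, so the fundamental solution of x^2 - 243y^2 = 1 is (p_{k-1}, q_{k-1}) = (p_9, q_9); compute convergents through index 9.
Convergents (p_i = a_i*p_{i-1} + p_{i-2}, q_i = a_i*q_{i-1} + q_{i-2} with p_{-2}=0, p_{-1}=1, q_{-2}=1, q_{-1}=0):
  i=0: a_0=15, p_0 = 15*1 + 0 = 15, q_0 = 15*0 + 1 = 1.
  i=1: a_1=1, p_1 = 1*15 + 1 = 16, q_1 = 1*1 + 0 = 1.
  i=2: a_2=1, p_2 = 1*16 + 15 = 31, q_2 = 1*1 + 1 = 2.
  i=3: a_3=2, p_3 = 2*31 + 16 = 78, q_3 = 2*2 + 1 = 5.
  i=4: a_4=3, p_4 = 3*78 + 31 = 265, q_4 = 3*5 + 2 = 17.
  i=5: a_5=15, p_5 = 15*265 + 78 = 4053, q_5 = 15*17 + 5 = 260.
  i=6: a_6=3, p_6 = 3*4053 + 265 = 12424, q_6 = 3*260 + 17 = 797.
  i=7: a_7=2, p_7 = 2*12424 + 4053 = 28901, q_7 = 2*797 + 260 = 1854.
  i=8: a_8=1, p_8 = 1*28901 + 12424 = 41325, q_8 = 1*1854 + 797 = 2651.
  i=9: a_9=1, p_9 = 1*41325 + 28901 = 70226, q_9 = 1*2651 + 1854 = 4505.
Check: 70226^2 - 243*4505^2 = 4931691076 - 4931691075 = 1, so (x, y) = (70226, 4505) solves the equation, and by the theorem it is the least positive solution.

(x, y) = (70226, 4505)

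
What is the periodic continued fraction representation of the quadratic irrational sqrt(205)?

[14; (3, 6, 1, 4, 1, 6, 3, 28)]

Write x_i = (sqrt(205) + m_i)/d_i with (m_0, d_0) = (0, 1). a_0 = floor(sqrt(205)) = 14, since 14^2 = 196 <= 205 < 225 = 15^2.
Iterate m_{i+1} = d_i*a_i - m_i, d_{i+1} = (205 - m_{i+1}^2)/d_i, a_{i+1} = floor((a_0 + m_{i+1})/d_{i+1}):
  m_1 = 1*14 - 0 = 14, d_1 = (205 - 14^2)/1 = 9/1 = 9, a_1 = floor((14 + 14)/9) = 3.
  m_2 = 9*3 - 14 = 13, d_2 = (205 - 13^2)/9 = 36/9 = 4, a_2 = floor((14 + 13)/4) = 6.
  m_3 = 4*6 - 13 = 11, d_3 = (205 - 11^2)/4 = 84/4 = 21, a_3 = floor((14 + 11)/21) = 1.
  m_4 = 21*1 - 11 = 10, d_4 = (205 - 10^2)/21 = 105/21 = 5, a_4 = floor((14 + 10)/5) = 4.
  m_5 = 5*4 - 10 = 10, d_5 = (205 - 10^2)/5 = 105/5 = 21, a_5 = floor((14 + 10)/21) = 1.
  m_6 = 21*1 - 10 = 11, d_6 = (205 - 11^2)/21 = 84/21 = 4, a_6 = floor((14 + 11)/4) = 6.
  m_7 = 4*6 - 11 = 13, d_7 = (205 - 13^2)/4 = 36/4 = 9, a_7 = floor((14 + 13)/9) = 3.
  m_8 = 9*3 - 13 = 14, d_8 = (205 - 14^2)/9 = 9/9 = 1, a_8 = floor((14 + 14)/1) = 28.
  m_9 = 1*28 - 14 = 14, d_9 = (205 - 14^2)/1 = 9/1 = 9: (m_9, d_9) = (m_1, d_1) = (14, 9), so from here the quotients repeat a_1, ..., a_8; the period length is 8.
Hence the expansion of sqrt(205) is a_0 = 14 followed by the repeating block 3, 6, 1, 4, 1, 6, 3, 28 (period 8).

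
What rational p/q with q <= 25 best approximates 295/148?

2/1

Expand x = 295/148 as a continued fraction with the Euclidean algorithm:
  295 = 1*148 + 147, so a_0 = 1.
  148 = 1*147 + 1, so a_1 = 1.
  147 = 147*1 + 0, so a_2 = 147.
so x = [1; 1, 147].
Convergents (p_i = a_i*p_{i-1} + p_{i-2}, q_i = a_i*q_{i-1} + q_{i-2} with p_{-2}=0, p_{-1}=1, q_{-2}=1, q_{-1}=0), until the denominator exceeds 25:
  i=0: a_0=1, p_0 = 1*1 + 0 = 1, q_0 = 1*0 + 1 = 1.
  i=1: a_1=1, p_1 = 1*1 + 1 = 2, q_1 = 1*1 + 0 = 1.
  i=2: a_2=147, p_2 = 147*2 + 1 = 295, q_2 = 147*1 + 1 = 148.
q_2 = 148 > 25, so the last convergent with denominator <= 25 is p_1/q_1 = 2/1.
The closest fraction with denominator <= 25 is either p_1/q_1 or the intermediate fraction (k*p_1 + p_0)/(k*q_1 + q_0) with the largest k >= 1 whose denominator stays <= 25; these approach x as k grows, and every other convergent or intermediate fraction in range is farther away.
Largest k: floor((25 - q_0)/q_1) = floor((25 - 1)/1) = 24.
That gives (24*2 + 1)/(24*1 + 1) = 49/25.
Compare the errors: |x - 2/1| = |295*1 - 2*148|/(148*1) = 1/148, and |x - 49/25| = |295*25 - 49*148|/(148*25) = 123/3700.
Cross-multiplying, 1*3700 = 3700 < 18204 = 123*148, so 1/148 is smaller: the convergent 2/1 is closer to x than 49/25.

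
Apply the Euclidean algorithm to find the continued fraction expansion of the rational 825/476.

Run the Euclidean algorithm on 825 and 476; the successive quotients are the partial quotients a_0, a_1, ... (each step inverts the fractional part left over by the previous one):
  825 = 1*476 + 349, so a_0 = 1.
  476 = 1*349 + 127, so a_1 = 1.
  349 = 2*127 + 95, so a_2 = 2.
  127 = 1*95 + 32, so a_3 = 1.
  95 = 2*32 + 31, so a_4 = 2.
  32 = 1*31 + 1, so a_5 = 1.
  31 = 31*1 + 0, so a_6 = 31.
The remainder reaches 0 after 7 divisions, so the expansion has 7 partial quotients, read off in order.

[1; 1, 2, 1, 2, 1, 31]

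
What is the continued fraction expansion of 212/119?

Run the Euclidean algorithm on 212 and 119; the successive quotients are the partial quotients a_0, a_1, ... (each step inverts the fractional part left over by the previous one):
  212 = 1*119 + 93, so a_0 = 1.
  119 = 1*93 + 26, so a_1 = 1.
  93 = 3*26 + 15, so a_2 = 3.
  26 = 1*15 + 11, so a_3 = 1.
  15 = 1*11 + 4, so a_4 = 1.
  11 = 2*4 + 3, so a_5 = 2.
  4 = 1*3 + 1, so a_6 = 1.
  3 = 3*1 + 0, so a_7 = 3.
The remainder reaches 0 after 8 divisions, so the expansion has 8 partial quotients, read off in order.

[1; 1, 3, 1, 1, 2, 1, 3]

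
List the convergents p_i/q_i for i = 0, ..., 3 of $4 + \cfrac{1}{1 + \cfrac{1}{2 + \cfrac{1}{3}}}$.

Using the convergent recurrence p_i = a_i*p_{i-1} + p_{i-2}, q_i = a_i*q_{i-1} + q_{i-2} with p_{-2}=0, p_{-1}=1, q_{-2}=1, q_{-1}=0:
  i=0: a_0=4, p_0 = 4*1 + 0 = 4, q_0 = 4*0 + 1 = 1.
  i=1: a_1=1, p_1 = 1*4 + 1 = 5, q_1 = 1*1 + 0 = 1.
  i=2: a_2=2, p_2 = 2*5 + 4 = 14, q_2 = 2*1 + 1 = 3.
  i=3: a_3=3, p_3 = 3*14 + 5 = 47, q_3 = 3*3 + 1 = 10.

4/1, 5/1, 14/3, 47/10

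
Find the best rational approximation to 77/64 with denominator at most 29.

Expand x = 77/64 as a continued fraction with the Euclidean algorithm:
  77 = 1*64 + 13, so a_0 = 1.
  64 = 4*13 + 12, so a_1 = 4.
  13 = 1*12 + 1, so a_2 = 1.
  12 = 12*1 + 0, so a_3 = 12.
so x = [1; 4, 1, 12].
Convergents (p_i = a_i*p_{i-1} + p_{i-2}, q_i = a_i*q_{i-1} + q_{i-2} with p_{-2}=0, p_{-1}=1, q_{-2}=1, q_{-1}=0), until the denominator exceeds 29:
  i=0: a_0=1, p_0 = 1*1 + 0 = 1, q_0 = 1*0 + 1 = 1.
  i=1: a_1=4, p_1 = 4*1 + 1 = 5, q_1 = 4*1 + 0 = 4.
  i=2: a_2=1, p_2 = 1*5 + 1 = 6, q_2 = 1*4 + 1 = 5.
  i=3: a_3=12, p_3 = 12*6 + 5 = 77, q_3 = 12*5 + 4 = 64.
q_3 = 64 > 29, so the last convergent with denominator <= 29 is p_2/q_2 = 6/5.
The closest fraction with denominator <= 29 is either p_2/q_2 or the intermediate fraction (k*p_2 + p_1)/(k*q_2 + q_1) with the largest k >= 1 whose denominator stays <= 29; these approach x as k grows, and every other convergent or intermediate fraction in range is farther away.
Largest k: floor((29 - q_1)/q_2) = floor((29 - 4)/5) = 5.
That gives (5*6 + 5)/(5*5 + 4) = 35/29.
Compare the errors: |x - 6/5| = |77*5 - 6*64|/(64*5) = 1/320, and |x - 35/29| = |77*29 - 35*64|/(64*29) = 7/1856.
Cross-multiplying, 1*1856 = 1856 < 2240 = 7*320, so 1/320 is smaller: the convergent 6/5 is closer to x than 35/29.

6/5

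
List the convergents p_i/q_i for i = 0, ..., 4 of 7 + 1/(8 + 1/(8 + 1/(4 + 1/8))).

7/1, 57/8, 463/65, 1909/268, 15735/2209

Using the convergent recurrence p_i = a_i*p_{i-1} + p_{i-2}, q_i = a_i*q_{i-1} + q_{i-2} with p_{-2}=0, p_{-1}=1, q_{-2}=1, q_{-1}=0:
  i=0: a_0=7, p_0 = 7*1 + 0 = 7, q_0 = 7*0 + 1 = 1.
  i=1: a_1=8, p_1 = 8*7 + 1 = 57, q_1 = 8*1 + 0 = 8.
  i=2: a_2=8, p_2 = 8*57 + 7 = 463, q_2 = 8*8 + 1 = 65.
  i=3: a_3=4, p_3 = 4*463 + 57 = 1909, q_3 = 4*65 + 8 = 268.
  i=4: a_4=8, p_4 = 8*1909 + 463 = 15735, q_4 = 8*268 + 65 = 2209.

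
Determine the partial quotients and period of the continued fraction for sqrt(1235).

Write x_i = (sqrt(1235) + m_i)/d_i with (m_0, d_0) = (0, 1). a_0 = floor(sqrt(1235)) = 35, since 35^2 = 1225 <= 1235 < 1296 = 36^2.
Iterate m_{i+1} = d_i*a_i - m_i, d_{i+1} = (1235 - m_{i+1}^2)/d_i, a_{i+1} = floor((a_0 + m_{i+1})/d_{i+1}):
  m_1 = 1*35 - 0 = 35, d_1 = (1235 - 35^2)/1 = 10/1 = 10, a_1 = floor((35 + 35)/10) = 7.
  m_2 = 10*7 - 35 = 35, d_2 = (1235 - 35^2)/10 = 10/10 = 1, a_2 = floor((35 + 35)/1) = 70.
  m_3 = 1*70 - 35 = 35, d_3 = (1235 - 35^2)/1 = 10/1 = 10: (m_3, d_3) = (m_1, d_1) = (35, 10), so from here the quotients repeat a_1, a_2; the period length is 2.
Hence the expansion of sqrt(1235) is a_0 = 35 followed by the repeating block 7, 70 (period 2).

[35; (7, 70)]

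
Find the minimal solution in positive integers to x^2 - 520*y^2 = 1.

First expand sqrt(520) as a continued fraction. With x_i = (sqrt(520) + m_i)/d_i and (m_0, d_0) = (0, 1): a_0 = floor(sqrt(520)) = 22, since 22^2 = 484 <= 520 < 529 = 23^2.
Iterate m_{i+1} = d_i*a_i - m_i, d_{i+1} = (520 - m_{i+1}^2)/d_i, a_{i+1} = floor((a_0 + m_{i+1})/d_{i+1}):
  m_1 = 1*22 - 0 = 22, d_1 = (520 - 22^2)/1 = 36/1 = 36, a_1 = floor((22 + 22)/36) = 1.
  m_2 = 36*1 - 22 = 14, d_2 = (520 - 14^2)/36 = 324/36 = 9, a_2 = floor((22 + 14)/9) = 4.
  m_3 = 9*4 - 14 = 22, d_3 = (520 - 22^2)/9 = 36/9 = 4, a_3 = floor((22 + 22)/4) = 11.
  m_4 = 4*11 - 22 = 22, d_4 = (520 - 22^2)/4 = 36/4 = 9, a_4 = floor((22 + 22)/9) = 4.
  m_5 = 9*4 - 22 = 14, d_5 = (520 - 14^2)/9 = 324/9 = 36, a_5 = floor((22 + 14)/36) = 1.
  m_6 = 36*1 - 14 = 22, d_6 = (520 - 22^2)/36 = 36/36 = 1, a_6 = floor((22 + 22)/1) = 44.
  m_7 = 1*44 - 22 = 22, d_7 = (520 - 22^2)/1 = 36/1 = 36: (m_7, d_7) = (m_1, d_1) = (22, 36), so from here the quotients repeat a_1, ..., a_6; the period length is 6.
So sqrt(520) = [22; (1, 4, 11, 4, 1, 44)] with period length k = 6.
k is even, so the fundamental solution of x^2 - 520y^2 = 1 is (p_{k-1}, q_{k-1}) = (p_5, q_5); compute convergents through index 5.
Convergents (p_i = a_i*p_{i-1} + p_{i-2}, q_i = a_i*q_{i-1} + q_{i-2} with p_{-2}=0, p_{-1}=1, q_{-2}=1, q_{-1}=0):
  i=0: a_0=22, p_0 = 22*1 + 0 = 22, q_0 = 22*0 + 1 = 1.
  i=1: a_1=1, p_1 = 1*22 + 1 = 23, q_1 = 1*1 + 0 = 1.
  i=2: a_2=4, p_2 = 4*23 + 22 = 114, q_2 = 4*1 + 1 = 5.
  i=3: a_3=11, p_3 = 11*114 + 23 = 1277, q_3 = 11*5 + 1 = 56.
  i=4: a_4=4, p_4 = 4*1277 + 114 = 5222, q_4 = 4*56 + 5 = 229.
  i=5: a_5=1, p_5 = 1*5222 + 1277 = 6499, q_5 = 1*229 + 56 = 285.
Check: 6499^2 - 520*285^2 = 42237001 - 42237000 = 1, so (x, y) = (6499, 285) solves the equation, and by the theorem it is the least positive solution.

(x, y) = (6499, 285)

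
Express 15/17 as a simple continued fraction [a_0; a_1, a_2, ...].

Run the Euclidean algorithm on 15 and 17; the successive quotients are the partial quotients a_0, a_1, ... (each step inverts the fractional part left over by the previous one):
  15 = 0*17 + 15, so a_0 = 0.
  17 = 1*15 + 2, so a_1 = 1.
  15 = 7*2 + 1, so a_2 = 7.
  2 = 2*1 + 0, so a_3 = 2.
The remainder reaches 0 after 4 divisions, so the expansion has 4 partial quotients, read off in order.

[0; 1, 7, 2]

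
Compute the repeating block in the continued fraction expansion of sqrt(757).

Write x_i = (sqrt(757) + m_i)/d_i with (m_0, d_0) = (0, 1). a_0 = floor(sqrt(757)) = 27, since 27^2 = 729 <= 757 < 784 = 28^2.
Iterate m_{i+1} = d_i*a_i - m_i, d_{i+1} = (757 - m_{i+1}^2)/d_i, a_{i+1} = floor((a_0 + m_{i+1})/d_{i+1}):
  m_1 = 1*27 - 0 = 27, d_1 = (757 - 27^2)/1 = 28/1 = 28, a_1 = floor((27 + 27)/28) = 1.
  m_2 = 28*1 - 27 = 1, d_2 = (757 - 1^2)/28 = 756/28 = 27, a_2 = floor((27 + 1)/27) = 1.
  m_3 = 27*1 - 1 = 26, d_3 = (757 - 26^2)/27 = 81/27 = 3, a_3 = floor((27 + 26)/3) = 17.
  m_4 = 3*17 - 26 = 25, d_4 = (757 - 25^2)/3 = 132/3 = 44, a_4 = floor((27 + 25)/44) = 1.
  m_5 = 44*1 - 25 = 19, d_5 = (757 - 19^2)/44 = 396/44 = 9, a_5 = floor((27 + 19)/9) = 5.
  m_6 = 9*5 - 19 = 26, d_6 = (757 - 26^2)/9 = 81/9 = 9, a_6 = floor((27 + 26)/9) = 5.
  m_7 = 9*5 - 26 = 19, d_7 = (757 - 19^2)/9 = 396/9 = 44, a_7 = floor((27 + 19)/44) = 1.
  m_8 = 44*1 - 19 = 25, d_8 = (757 - 25^2)/44 = 132/44 = 3, a_8 = floor((27 + 25)/3) = 17.
  m_9 = 3*17 - 25 = 26, d_9 = (757 - 26^2)/3 = 81/3 = 27, a_9 = floor((27 + 26)/27) = 1.
  m_10 = 27*1 - 26 = 1, d_10 = (757 - 1^2)/27 = 756/27 = 28, a_10 = floor((27 + 1)/28) = 1.
  m_11 = 28*1 - 1 = 27, d_11 = (757 - 27^2)/28 = 28/28 = 1, a_11 = floor((27 + 27)/1) = 54.
  m_12 = 1*54 - 27 = 27, d_12 = (757 - 27^2)/1 = 28/1 = 28: (m_12, d_12) = (m_1, d_1) = (27, 28), so from here the quotients repeat a_1, ..., a_11; the period length is 11.
Hence the expansion of sqrt(757) is a_0 = 27 followed by the repeating block 1, 1, 17, 1, 5, 5, 1, 17, 1, 1, 54 (period 11).

[27; (1, 1, 17, 1, 5, 5, 1, 17, 1, 1, 54)]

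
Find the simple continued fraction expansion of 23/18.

[1; 3, 1, 1, 2]

Run the Euclidean algorithm on 23 and 18; the successive quotients are the partial quotients a_0, a_1, ... (each step inverts the fractional part left over by the previous one):
  23 = 1*18 + 5, so a_0 = 1.
  18 = 3*5 + 3, so a_1 = 3.
  5 = 1*3 + 2, so a_2 = 1.
  3 = 1*2 + 1, so a_3 = 1.
  2 = 2*1 + 0, so a_4 = 2.
The remainder reaches 0 after 5 divisions, so the expansion has 5 partial quotients, read off in order.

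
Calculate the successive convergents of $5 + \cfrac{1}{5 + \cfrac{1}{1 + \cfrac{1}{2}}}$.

5/1, 26/5, 31/6, 88/17

Using the convergent recurrence p_i = a_i*p_{i-1} + p_{i-2}, q_i = a_i*q_{i-1} + q_{i-2} with p_{-2}=0, p_{-1}=1, q_{-2}=1, q_{-1}=0:
  i=0: a_0=5, p_0 = 5*1 + 0 = 5, q_0 = 5*0 + 1 = 1.
  i=1: a_1=5, p_1 = 5*5 + 1 = 26, q_1 = 5*1 + 0 = 5.
  i=2: a_2=1, p_2 = 1*26 + 5 = 31, q_2 = 1*5 + 1 = 6.
  i=3: a_3=2, p_3 = 2*31 + 26 = 88, q_3 = 2*6 + 5 = 17.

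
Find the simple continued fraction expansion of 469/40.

Run the Euclidean algorithm on 469 and 40; the successive quotients are the partial quotients a_0, a_1, ... (each step inverts the fractional part left over by the previous one):
  469 = 11*40 + 29, so a_0 = 11.
  40 = 1*29 + 11, so a_1 = 1.
  29 = 2*11 + 7, so a_2 = 2.
  11 = 1*7 + 4, so a_3 = 1.
  7 = 1*4 + 3, so a_4 = 1.
  4 = 1*3 + 1, so a_5 = 1.
  3 = 3*1 + 0, so a_6 = 3.
The remainder reaches 0 after 7 divisions, so the expansion has 7 partial quotients, read off in order.

[11; 1, 2, 1, 1, 1, 3]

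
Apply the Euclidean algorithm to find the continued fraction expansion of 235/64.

[3; 1, 2, 21]

Run the Euclidean algorithm on 235 and 64; the successive quotients are the partial quotients a_0, a_1, ... (each step inverts the fractional part left over by the previous one):
  235 = 3*64 + 43, so a_0 = 3.
  64 = 1*43 + 21, so a_1 = 1.
  43 = 2*21 + 1, so a_2 = 2.
  21 = 21*1 + 0, so a_3 = 21.
The remainder reaches 0 after 4 divisions, so the expansion has 4 partial quotients, read off in order.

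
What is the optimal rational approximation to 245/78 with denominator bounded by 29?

22/7

Expand x = 245/78 as a continued fraction with the Euclidean algorithm:
  245 = 3*78 + 11, so a_0 = 3.
  78 = 7*11 + 1, so a_1 = 7.
  11 = 11*1 + 0, so a_2 = 11.
so x = [3; 7, 11].
Convergents (p_i = a_i*p_{i-1} + p_{i-2}, q_i = a_i*q_{i-1} + q_{i-2} with p_{-2}=0, p_{-1}=1, q_{-2}=1, q_{-1}=0), until the denominator exceeds 29:
  i=0: a_0=3, p_0 = 3*1 + 0 = 3, q_0 = 3*0 + 1 = 1.
  i=1: a_1=7, p_1 = 7*3 + 1 = 22, q_1 = 7*1 + 0 = 7.
  i=2: a_2=11, p_2 = 11*22 + 3 = 245, q_2 = 11*7 + 1 = 78.
q_2 = 78 > 29, so the last convergent with denominator <= 29 is p_1/q_1 = 22/7.
The closest fraction with denominator <= 29 is either p_1/q_1 or the intermediate fraction (k*p_1 + p_0)/(k*q_1 + q_0) with the largest k >= 1 whose denominator stays <= 29; these approach x as k grows, and every other convergent or intermediate fraction in range is farther away.
Largest k: floor((29 - q_0)/q_1) = floor((29 - 1)/7) = 4.
That gives (4*22 + 3)/(4*7 + 1) = 91/29.
Compare the errors: |x - 22/7| = |245*7 - 22*78|/(78*7) = 1/546, and |x - 91/29| = |245*29 - 91*78|/(78*29) = 7/2262.
Cross-multiplying, 1*2262 = 2262 < 3822 = 7*546, so 1/546 is smaller: the convergent 22/7 is closer to x than 91/29.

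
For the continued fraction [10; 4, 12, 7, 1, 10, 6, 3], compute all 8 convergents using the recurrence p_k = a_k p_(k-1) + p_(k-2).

10/1, 41/4, 502/49, 3555/347, 4057/396, 44125/4307, 268807/26238, 850546/83021

Using the convergent recurrence p_i = a_i*p_{i-1} + p_{i-2}, q_i = a_i*q_{i-1} + q_{i-2} with p_{-2}=0, p_{-1}=1, q_{-2}=1, q_{-1}=0:
  i=0: a_0=10, p_0 = 10*1 + 0 = 10, q_0 = 10*0 + 1 = 1.
  i=1: a_1=4, p_1 = 4*10 + 1 = 41, q_1 = 4*1 + 0 = 4.
  i=2: a_2=12, p_2 = 12*41 + 10 = 502, q_2 = 12*4 + 1 = 49.
  i=3: a_3=7, p_3 = 7*502 + 41 = 3555, q_3 = 7*49 + 4 = 347.
  i=4: a_4=1, p_4 = 1*3555 + 502 = 4057, q_4 = 1*347 + 49 = 396.
  i=5: a_5=10, p_5 = 10*4057 + 3555 = 44125, q_5 = 10*396 + 347 = 4307.
  i=6: a_6=6, p_6 = 6*44125 + 4057 = 268807, q_6 = 6*4307 + 396 = 26238.
  i=7: a_7=3, p_7 = 3*268807 + 44125 = 850546, q_7 = 3*26238 + 4307 = 83021.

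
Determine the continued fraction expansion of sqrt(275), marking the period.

Write x_i = (sqrt(275) + m_i)/d_i with (m_0, d_0) = (0, 1). a_0 = floor(sqrt(275)) = 16, since 16^2 = 256 <= 275 < 289 = 17^2.
Iterate m_{i+1} = d_i*a_i - m_i, d_{i+1} = (275 - m_{i+1}^2)/d_i, a_{i+1} = floor((a_0 + m_{i+1})/d_{i+1}):
  m_1 = 1*16 - 0 = 16, d_1 = (275 - 16^2)/1 = 19/1 = 19, a_1 = floor((16 + 16)/19) = 1.
  m_2 = 19*1 - 16 = 3, d_2 = (275 - 3^2)/19 = 266/19 = 14, a_2 = floor((16 + 3)/14) = 1.
  m_3 = 14*1 - 3 = 11, d_3 = (275 - 11^2)/14 = 154/14 = 11, a_3 = floor((16 + 11)/11) = 2.
  m_4 = 11*2 - 11 = 11, d_4 = (275 - 11^2)/11 = 154/11 = 14, a_4 = floor((16 + 11)/14) = 1.
  m_5 = 14*1 - 11 = 3, d_5 = (275 - 3^2)/14 = 266/14 = 19, a_5 = floor((16 + 3)/19) = 1.
  m_6 = 19*1 - 3 = 16, d_6 = (275 - 16^2)/19 = 19/19 = 1, a_6 = floor((16 + 16)/1) = 32.
  m_7 = 1*32 - 16 = 16, d_7 = (275 - 16^2)/1 = 19/1 = 19: (m_7, d_7) = (m_1, d_1) = (16, 19), so from here the quotients repeat a_1, ..., a_6; the period length is 6.
Hence the expansion of sqrt(275) is a_0 = 16 followed by the repeating block 1, 1, 2, 1, 1, 32 (period 6).

[16; (1, 1, 2, 1, 1, 32)]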